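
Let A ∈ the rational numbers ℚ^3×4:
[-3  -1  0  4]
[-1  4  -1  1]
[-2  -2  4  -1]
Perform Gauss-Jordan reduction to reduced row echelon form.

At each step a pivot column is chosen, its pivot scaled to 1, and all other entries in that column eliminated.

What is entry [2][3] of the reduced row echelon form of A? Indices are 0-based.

M[2][3] = -49/48

[1] R0 /= -3  ⇒  (1, 1/3, 0, -4/3)
     R1 -= -1·R0  ⇒  (0, 13/3, -1, -1/3)
     R2 -= -2·R0  ⇒  (0, -4/3, 4, -11/3)
[2] R1 /= 13/3  ⇒  (0, 1, -3/13, -1/13)
     R0 -= 1/3·R1  ⇒  (1, 0, 1/13, -17/13)
     R2 -= -4/3·R1  ⇒  (0, 0, 48/13, -49/13)
[3] R2 /= 48/13  ⇒  (0, 0, 1, -49/48)
     R0 -= 1/13·R2  ⇒  (1, 0, 0, -59/48)
     R1 -= -3/13·R2  ⇒  (0, 1, 0, -5/16)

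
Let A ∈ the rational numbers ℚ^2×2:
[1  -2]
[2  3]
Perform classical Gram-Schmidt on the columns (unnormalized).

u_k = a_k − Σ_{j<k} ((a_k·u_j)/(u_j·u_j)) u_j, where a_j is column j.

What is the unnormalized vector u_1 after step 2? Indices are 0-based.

Step 1: u_0 = a_0 = (1, 2).
Step 2: u_1 = a_1 − (4/5)·u_0 = (-14/5, 7/5).

u_1 = (-14/5, 7/5)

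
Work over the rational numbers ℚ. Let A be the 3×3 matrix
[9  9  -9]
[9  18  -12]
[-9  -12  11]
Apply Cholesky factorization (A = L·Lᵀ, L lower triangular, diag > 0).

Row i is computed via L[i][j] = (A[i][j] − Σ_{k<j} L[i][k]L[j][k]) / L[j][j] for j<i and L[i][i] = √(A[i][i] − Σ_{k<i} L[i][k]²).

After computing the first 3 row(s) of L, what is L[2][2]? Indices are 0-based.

Step 1: L[0][0] = √(9) = 3.
  L[1][0] = (9) / L[0][0] = 3.
Step 2: L[1][1] = √(9) = 3.
  L[2][0] = (-9) / L[0][0] = -3.
  L[2][1] = (-3) / L[1][1] = -1.
Step 3: L[2][2] = √(1) = 1.

L[2][2] = 1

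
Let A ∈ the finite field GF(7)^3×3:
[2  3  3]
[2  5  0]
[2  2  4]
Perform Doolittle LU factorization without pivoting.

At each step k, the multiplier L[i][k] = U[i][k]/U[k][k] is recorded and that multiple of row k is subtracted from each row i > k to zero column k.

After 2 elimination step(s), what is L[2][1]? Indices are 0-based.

k=0: U[0][0]=2
  eliminate (1,0): mult=1, new row 1: (0, 2, 4); set L[1][0]=1
  eliminate (2,0): mult=1, new row 2: (0, 6, 1); set L[2][0]=1
k=1: U[1][1]=2
  eliminate (2,1): mult=3, new row 2: (0, 0, 3); set L[2][1]=3

L[2][1] = 3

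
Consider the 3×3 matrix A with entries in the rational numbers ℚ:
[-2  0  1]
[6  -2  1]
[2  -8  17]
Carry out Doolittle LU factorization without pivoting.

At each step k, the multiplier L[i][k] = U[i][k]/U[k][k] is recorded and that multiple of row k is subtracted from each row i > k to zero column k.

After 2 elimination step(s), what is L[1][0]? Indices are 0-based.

k=0: U[0][0]=-2
  eliminate (1,0): mult=-3, new row 1: (0, -2, 4); set L[1][0]=-3
  eliminate (2,0): mult=-1, new row 2: (0, -8, 18); set L[2][0]=-1
k=1: U[1][1]=-2
  eliminate (2,1): mult=4, new row 2: (0, 0, 2); set L[2][1]=4

L[1][0] = -3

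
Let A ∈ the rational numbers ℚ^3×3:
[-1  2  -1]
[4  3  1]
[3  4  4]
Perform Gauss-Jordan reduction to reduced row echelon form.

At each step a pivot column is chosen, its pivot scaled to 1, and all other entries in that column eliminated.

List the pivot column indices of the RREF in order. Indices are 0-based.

pivot columns: 0, 1, 2

step 1: normalize row 0 (÷-1) = (1, -2, 1)
  row 1: subtract 4×row0 = (0, 11, -3)
  row 2: subtract 3×row0 = (0, 10, 1)
step 2: normalize row 1 (÷11) = (0, 1, -3/11)
  row 0: subtract -2×row1 = (1, 0, 5/11)
  row 2: subtract 10×row1 = (0, 0, 41/11)
step 3: normalize row 2 (÷41/11) = (0, 0, 1)
  row 0: subtract 5/11×row2 = (1, 0, 0)
  row 1: subtract -3/11×row2 = (0, 1, 0)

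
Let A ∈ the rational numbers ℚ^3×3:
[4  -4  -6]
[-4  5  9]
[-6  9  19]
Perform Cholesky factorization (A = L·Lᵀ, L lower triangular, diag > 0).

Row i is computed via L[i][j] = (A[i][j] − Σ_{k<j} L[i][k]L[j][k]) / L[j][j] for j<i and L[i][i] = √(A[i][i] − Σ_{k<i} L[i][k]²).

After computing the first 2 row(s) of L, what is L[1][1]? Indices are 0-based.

Step 1: L[0][0] = √(4) = 2.
  L[1][0] = (-4) / L[0][0] = -2.
Step 2: L[1][1] = √(1) = 1.

L[1][1] = 1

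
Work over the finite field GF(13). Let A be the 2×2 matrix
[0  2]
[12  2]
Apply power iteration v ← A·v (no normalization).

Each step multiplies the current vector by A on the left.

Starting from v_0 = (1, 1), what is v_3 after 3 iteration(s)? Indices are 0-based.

v_3 = (0, 11)

v_0 = (1, 1).
v_1 = A·v_0 = (2, 1).
v_2 = A·v_1 = (2, 0).
v_3 = A·v_2 = (0, 11).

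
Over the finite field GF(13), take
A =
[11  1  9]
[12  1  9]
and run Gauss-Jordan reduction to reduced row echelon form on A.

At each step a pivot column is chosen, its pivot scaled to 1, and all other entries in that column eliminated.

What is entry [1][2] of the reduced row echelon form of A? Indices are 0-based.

pivot(0,0)=11: scale R0 → (1, 6, 2)
  clear (1,0): R1 −= (12)R0 → (0, 7, 11)
pivot(1,1)=7: scale R1 → (0, 1, 9)
  clear (0,1): R0 −= (6)R1 → (1, 0, 0)

M[1][2] = 9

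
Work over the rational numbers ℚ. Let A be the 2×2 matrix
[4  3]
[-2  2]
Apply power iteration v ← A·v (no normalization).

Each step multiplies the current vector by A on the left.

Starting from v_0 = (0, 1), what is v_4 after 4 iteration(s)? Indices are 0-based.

v_4 = (144, -212)

v_0 = (0, 1).
v_1 = A·v_0 = (3, 2).
v_2 = A·v_1 = (18, -2).
v_3 = A·v_2 = (66, -40).
v_4 = A·v_3 = (144, -212).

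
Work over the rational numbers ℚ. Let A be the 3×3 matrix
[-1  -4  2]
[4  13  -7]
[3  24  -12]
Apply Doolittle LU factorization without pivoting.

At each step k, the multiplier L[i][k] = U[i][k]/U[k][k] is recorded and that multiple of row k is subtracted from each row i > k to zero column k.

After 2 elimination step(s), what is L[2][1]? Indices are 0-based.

L[2][1] = -4

[col 0] pivot -1
  R1 -= -4*R0 → (0, -3, 1)  (L[1][0] := -4)
  R2 -= -3*R0 → (0, 12, -6)  (L[2][0] := -3)
[col 1] pivot -3
  R2 -= -4*R1 → (0, 0, -2)  (L[2][1] := -4)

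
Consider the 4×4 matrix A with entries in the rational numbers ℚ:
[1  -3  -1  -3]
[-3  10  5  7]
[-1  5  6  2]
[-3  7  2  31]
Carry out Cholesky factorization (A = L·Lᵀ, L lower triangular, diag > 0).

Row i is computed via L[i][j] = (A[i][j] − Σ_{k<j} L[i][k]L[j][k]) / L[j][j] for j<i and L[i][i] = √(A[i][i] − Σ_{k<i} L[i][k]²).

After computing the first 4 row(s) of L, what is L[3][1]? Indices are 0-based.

Step 1: L[0][0] = √(1) = 1.
  L[1][0] = (-3) / L[0][0] = -3.
Step 2: L[1][1] = √(1) = 1.
  L[2][0] = (-1) / L[0][0] = -1.
  L[2][1] = (2) / L[1][1] = 2.
Step 3: L[2][2] = √(1) = 1.
  L[3][0] = (-3) / L[0][0] = -3.
  L[3][1] = (-2) / L[1][1] = -2.
  L[3][2] = (3) / L[2][2] = 3.
Step 4: L[3][3] = √(9) = 3.

L[3][1] = -2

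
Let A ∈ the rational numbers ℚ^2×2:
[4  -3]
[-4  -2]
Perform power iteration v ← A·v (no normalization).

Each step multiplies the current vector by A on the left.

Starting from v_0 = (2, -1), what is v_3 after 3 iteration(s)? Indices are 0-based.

v_3 = (344, -184)

v_0 = (2, -1).
v_1 = A·v_0 = (11, -6).
v_2 = A·v_1 = (62, -32).
v_3 = A·v_2 = (344, -184).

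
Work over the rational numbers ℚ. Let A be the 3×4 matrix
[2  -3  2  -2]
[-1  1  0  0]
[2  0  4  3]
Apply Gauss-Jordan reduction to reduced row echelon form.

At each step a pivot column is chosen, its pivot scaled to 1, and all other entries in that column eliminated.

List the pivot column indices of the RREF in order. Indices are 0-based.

pivot columns: 0, 1, 2

[1] R0 /= 2  ⇒  (1, -3/2, 1, -1)
     R1 -= -1·R0  ⇒  (0, -1/2, 1, -1)
     R2 -= 2·R0  ⇒  (0, 3, 2, 5)
[2] R1 /= -1/2  ⇒  (0, 1, -2, 2)
     R0 -= -3/2·R1  ⇒  (1, 0, -2, 2)
     R2 -= 3·R1  ⇒  (0, 0, 8, -1)
[3] R2 /= 8  ⇒  (0, 0, 1, -1/8)
     R0 -= -2·R2  ⇒  (1, 0, 0, 7/4)
     R1 -= -2·R2  ⇒  (0, 1, 0, 7/4)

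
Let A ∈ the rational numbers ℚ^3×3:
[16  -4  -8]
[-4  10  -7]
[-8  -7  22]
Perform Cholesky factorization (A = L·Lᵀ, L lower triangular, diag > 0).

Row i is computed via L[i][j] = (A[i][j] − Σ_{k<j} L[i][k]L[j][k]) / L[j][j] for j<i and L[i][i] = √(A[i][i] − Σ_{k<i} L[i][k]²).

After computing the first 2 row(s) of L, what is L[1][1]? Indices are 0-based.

Step 1: L[0][0] = √(16) = 4.
  L[1][0] = (-4) / L[0][0] = -1.
Step 2: L[1][1] = √(9) = 3.

L[1][1] = 3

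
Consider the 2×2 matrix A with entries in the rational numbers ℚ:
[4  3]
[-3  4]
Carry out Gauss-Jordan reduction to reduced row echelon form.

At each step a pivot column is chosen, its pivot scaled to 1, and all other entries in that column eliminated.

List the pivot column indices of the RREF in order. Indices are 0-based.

pivot columns: 0, 1

[1] R0 /= 4  ⇒  (1, 3/4)
     R1 -= -3·R0  ⇒  (0, 25/4)
[2] R1 /= 25/4  ⇒  (0, 1)
     R0 -= 3/4·R1  ⇒  (1, 0)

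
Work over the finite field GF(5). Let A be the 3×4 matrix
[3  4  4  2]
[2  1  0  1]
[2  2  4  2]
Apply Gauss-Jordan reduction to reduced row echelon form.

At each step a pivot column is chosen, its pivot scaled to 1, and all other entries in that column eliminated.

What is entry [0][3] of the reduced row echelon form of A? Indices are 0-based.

[1] R0 /= 3  ⇒  (1, 3, 3, 4)
     R1 -= 2·R0  ⇒  (0, 0, 4, 3)
     R2 -= 2·R0  ⇒  (0, 1, 3, 4)
[2] R1 <-> R2
[2] R1 /= 1  ⇒  (0, 1, 3, 4)
     R0 -= 3·R1  ⇒  (1, 0, 4, 2)
[3] R2 /= 4  ⇒  (0, 0, 1, 2)
     R0 -= 4·R2  ⇒  (1, 0, 0, 4)
     R1 -= 3·R2  ⇒  (0, 1, 0, 3)

M[0][3] = 4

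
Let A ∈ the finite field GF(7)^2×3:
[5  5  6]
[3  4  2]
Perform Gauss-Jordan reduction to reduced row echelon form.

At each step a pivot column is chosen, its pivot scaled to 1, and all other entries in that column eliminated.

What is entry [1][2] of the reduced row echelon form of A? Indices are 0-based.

pivot(0,0)=5: scale R0 → (1, 1, 4)
  clear (1,0): R1 −= (3)R0 → (0, 1, 4)
pivot(1,1)=1: scale R1 → (0, 1, 4)
  clear (0,1): R0 −= (1)R1 → (1, 0, 0)

M[1][2] = 4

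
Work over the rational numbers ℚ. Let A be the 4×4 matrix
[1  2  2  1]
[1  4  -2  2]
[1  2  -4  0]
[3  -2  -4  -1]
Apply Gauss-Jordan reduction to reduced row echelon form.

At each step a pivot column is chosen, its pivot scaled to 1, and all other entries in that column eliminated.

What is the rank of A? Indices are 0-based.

pivot(0,0)=1: scale R0 → (1, 2, 2, 1)
  clear (1,0): R1 −= (1)R0 → (0, 2, -4, 1)
  clear (2,0): R2 −= (1)R0 → (0, 0, -6, -1)
  clear (3,0): R3 −= (3)R0 → (0, -8, -10, -4)
pivot(1,1)=2: scale R1 → (0, 1, -2, 1/2)
  clear (0,1): R0 −= (2)R1 → (1, 0, 6, 0)
  clear (3,1): R3 −= (-8)R1 → (0, 0, -26, 0)
pivot(2,2)=-6: scale R2 → (0, 0, 1, 1/6)
  clear (0,2): R0 −= (6)R2 → (1, 0, 0, -1)
  clear (1,2): R1 −= (-2)R2 → (0, 1, 0, 5/6)
  clear (3,2): R3 −= (-26)R2 → (0, 0, 0, 13/3)
pivot(3,3)=13/3: scale R3 → (0, 0, 0, 1)
  clear (0,3): R0 −= (-1)R3 → (1, 0, 0, 0)
  clear (1,3): R1 −= (5/6)R3 → (0, 1, 0, 0)
  clear (2,3): R2 −= (1/6)R3 → (0, 0, 1, 0)

rank = 4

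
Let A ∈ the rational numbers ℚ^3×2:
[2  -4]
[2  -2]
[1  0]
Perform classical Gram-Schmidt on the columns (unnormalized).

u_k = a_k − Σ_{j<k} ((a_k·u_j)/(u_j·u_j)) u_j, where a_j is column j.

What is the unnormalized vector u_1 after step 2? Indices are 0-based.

Step 1: u_0 = a_0 = (2, 2, 1).
Step 2: u_1 = a_1 − (-4/3)·u_0 = (-4/3, 2/3, 4/3).

u_1 = (-4/3, 2/3, 4/3)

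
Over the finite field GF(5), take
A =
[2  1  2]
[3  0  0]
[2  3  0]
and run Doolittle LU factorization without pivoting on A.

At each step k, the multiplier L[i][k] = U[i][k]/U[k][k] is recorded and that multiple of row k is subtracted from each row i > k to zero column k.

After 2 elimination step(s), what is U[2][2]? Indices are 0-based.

U[2][2] = 4

k=0: U[0][0]=2
  eliminate (1,0): mult=4, new row 1: (0, 1, 2); set L[1][0]=4
  eliminate (2,0): mult=1, new row 2: (0, 2, 3); set L[2][0]=1
k=1: U[1][1]=1
  eliminate (2,1): mult=2, new row 2: (0, 0, 4); set L[2][1]=2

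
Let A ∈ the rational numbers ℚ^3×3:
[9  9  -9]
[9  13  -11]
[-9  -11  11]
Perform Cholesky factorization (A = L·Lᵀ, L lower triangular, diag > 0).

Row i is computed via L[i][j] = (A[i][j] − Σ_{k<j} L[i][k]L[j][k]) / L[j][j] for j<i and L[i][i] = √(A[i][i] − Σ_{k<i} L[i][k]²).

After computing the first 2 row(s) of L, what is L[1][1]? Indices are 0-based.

Step 1: L[0][0] = √(9) = 3.
  L[1][0] = (9) / L[0][0] = 3.
Step 2: L[1][1] = √(4) = 2.

L[1][1] = 2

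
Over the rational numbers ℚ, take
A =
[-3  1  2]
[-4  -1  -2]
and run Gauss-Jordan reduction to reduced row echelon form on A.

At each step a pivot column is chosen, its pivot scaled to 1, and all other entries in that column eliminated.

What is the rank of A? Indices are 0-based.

[1] R0 /= -3  ⇒  (1, -1/3, -2/3)
     R1 -= -4·R0  ⇒  (0, -7/3, -14/3)
[2] R1 /= -7/3  ⇒  (0, 1, 2)
     R0 -= -1/3·R1  ⇒  (1, 0, 0)

rank = 2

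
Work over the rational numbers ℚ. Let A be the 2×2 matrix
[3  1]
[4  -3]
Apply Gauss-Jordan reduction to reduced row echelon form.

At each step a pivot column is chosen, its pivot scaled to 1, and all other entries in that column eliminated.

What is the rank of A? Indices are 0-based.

rank = 2

pivot(0,0)=3: scale R0 → (1, 1/3)
  clear (1,0): R1 −= (4)R0 → (0, -13/3)
pivot(1,1)=-13/3: scale R1 → (0, 1)
  clear (0,1): R0 −= (1/3)R1 → (1, 0)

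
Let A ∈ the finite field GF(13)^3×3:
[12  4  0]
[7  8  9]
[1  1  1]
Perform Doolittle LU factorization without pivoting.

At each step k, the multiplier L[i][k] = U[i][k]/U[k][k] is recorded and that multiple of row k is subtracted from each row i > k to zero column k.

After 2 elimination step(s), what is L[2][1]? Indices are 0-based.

Step 1: pivot at (0,0) is 12.
  row1 ← row1 − (6)·row0  ⇒  L[1][0]=6, U row1=(0, 10, 9)
  row2 ← row2 − (12)·row0  ⇒  L[2][0]=12, U row2=(0, 5, 1)
Step 2: pivot at (1,1) is 10.
  row2 ← row2 − (7)·row1  ⇒  L[2][1]=7, U row2=(0, 0, 3)

L[2][1] = 7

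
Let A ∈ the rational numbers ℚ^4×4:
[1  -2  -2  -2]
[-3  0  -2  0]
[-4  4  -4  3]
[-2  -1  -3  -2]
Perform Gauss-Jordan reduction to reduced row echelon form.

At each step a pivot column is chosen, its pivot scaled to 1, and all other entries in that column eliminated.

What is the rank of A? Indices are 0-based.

[1] R0 /= 1  ⇒  (1, -2, -2, -2)
     R1 -= -3·R0  ⇒  (0, -6, -8, -6)
     R2 -= -4·R0  ⇒  (0, -4, -12, -5)
     R3 -= -2·R0  ⇒  (0, -5, -7, -6)
[2] R1 /= -6  ⇒  (0, 1, 4/3, 1)
     R0 -= -2·R1  ⇒  (1, 0, 2/3, 0)
     R2 -= -4·R1  ⇒  (0, 0, -20/3, -1)
     R3 -= -5·R1  ⇒  (0, 0, -1/3, -1)
[3] R2 /= -20/3  ⇒  (0, 0, 1, 3/20)
     R0 -= 2/3·R2  ⇒  (1, 0, 0, -1/10)
     R1 -= 4/3·R2  ⇒  (0, 1, 0, 4/5)
     R3 -= -1/3·R2  ⇒  (0, 0, 0, -19/20)
[4] R3 /= -19/20  ⇒  (0, 0, 0, 1)
     R0 -= -1/10·R3  ⇒  (1, 0, 0, 0)
     R1 -= 4/5·R3  ⇒  (0, 1, 0, 0)
     R2 -= 3/20·R3  ⇒  (0, 0, 1, 0)

rank = 4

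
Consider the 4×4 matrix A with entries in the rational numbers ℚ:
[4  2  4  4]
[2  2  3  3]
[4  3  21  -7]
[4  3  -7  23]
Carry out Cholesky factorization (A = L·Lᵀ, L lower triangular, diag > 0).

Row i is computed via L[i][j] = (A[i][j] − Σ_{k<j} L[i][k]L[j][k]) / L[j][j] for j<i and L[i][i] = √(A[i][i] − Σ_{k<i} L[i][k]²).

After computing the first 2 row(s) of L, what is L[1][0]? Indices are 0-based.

L[1][0] = 1

Step 1: L[0][0] = √(4) = 2.
  L[1][0] = (2) / L[0][0] = 1.
Step 2: L[1][1] = √(1) = 1.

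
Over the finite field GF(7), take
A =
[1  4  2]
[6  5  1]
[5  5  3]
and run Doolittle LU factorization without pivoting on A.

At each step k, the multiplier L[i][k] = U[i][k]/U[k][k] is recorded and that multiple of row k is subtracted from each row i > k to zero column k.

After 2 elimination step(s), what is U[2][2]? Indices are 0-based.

[col 0] pivot 1
  R1 -= 6*R0 → (0, 2, 3)  (L[1][0] := 6)
  R2 -= 5*R0 → (0, 6, 0)  (L[2][0] := 5)
[col 1] pivot 2
  R2 -= 3*R1 → (0, 0, 5)  (L[2][1] := 3)

U[2][2] = 5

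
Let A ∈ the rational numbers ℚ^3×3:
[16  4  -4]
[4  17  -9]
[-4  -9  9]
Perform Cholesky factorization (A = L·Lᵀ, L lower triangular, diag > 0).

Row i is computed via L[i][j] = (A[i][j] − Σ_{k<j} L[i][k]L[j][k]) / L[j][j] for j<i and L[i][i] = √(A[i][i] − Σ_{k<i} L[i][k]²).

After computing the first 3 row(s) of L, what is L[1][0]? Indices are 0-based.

Step 1: L[0][0] = √(16) = 4.
  L[1][0] = (4) / L[0][0] = 1.
Step 2: L[1][1] = √(16) = 4.
  L[2][0] = (-4) / L[0][0] = -1.
  L[2][1] = (-8) / L[1][1] = -2.
Step 3: L[2][2] = √(4) = 2.

L[1][0] = 1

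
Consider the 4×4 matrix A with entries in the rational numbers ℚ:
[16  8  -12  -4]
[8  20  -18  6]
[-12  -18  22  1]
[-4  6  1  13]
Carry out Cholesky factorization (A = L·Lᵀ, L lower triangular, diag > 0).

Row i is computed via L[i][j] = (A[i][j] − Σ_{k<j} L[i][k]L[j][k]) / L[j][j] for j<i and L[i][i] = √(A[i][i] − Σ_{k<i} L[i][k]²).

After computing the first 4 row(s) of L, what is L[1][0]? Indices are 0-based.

L[1][0] = 2

Step 1: L[0][0] = √(16) = 4.
  L[1][0] = (8) / L[0][0] = 2.
Step 2: L[1][1] = √(16) = 4.
  L[2][0] = (-12) / L[0][0] = -3.
  L[2][1] = (-12) / L[1][1] = -3.
Step 3: L[2][2] = √(4) = 2.
  L[3][0] = (-4) / L[0][0] = -1.
  L[3][1] = (8) / L[1][1] = 2.
  L[3][2] = (4) / L[2][2] = 2.
Step 4: L[3][3] = √(4) = 2.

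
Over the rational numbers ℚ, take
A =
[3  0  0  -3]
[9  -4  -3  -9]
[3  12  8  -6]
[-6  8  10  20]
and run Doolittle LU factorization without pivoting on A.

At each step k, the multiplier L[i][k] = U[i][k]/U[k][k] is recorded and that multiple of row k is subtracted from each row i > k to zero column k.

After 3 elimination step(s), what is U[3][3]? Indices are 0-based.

U[3][3] = 2

k=0: U[0][0]=3
  eliminate (1,0): mult=3, new row 1: (0, -4, -3, 0); set L[1][0]=3
  eliminate (2,0): mult=1, new row 2: (0, 12, 8, -3); set L[2][0]=1
  eliminate (3,0): mult=-2, new row 3: (0, 8, 10, 14); set L[3][0]=-2
k=1: U[1][1]=-4
  eliminate (2,1): mult=-3, new row 2: (0, 0, -1, -3); set L[2][1]=-3
  eliminate (3,1): mult=-2, new row 3: (0, 0, 4, 14); set L[3][1]=-2
k=2: U[2][2]=-1
  eliminate (3,2): mult=-4, new row 3: (0, 0, 0, 2); set L[3][2]=-4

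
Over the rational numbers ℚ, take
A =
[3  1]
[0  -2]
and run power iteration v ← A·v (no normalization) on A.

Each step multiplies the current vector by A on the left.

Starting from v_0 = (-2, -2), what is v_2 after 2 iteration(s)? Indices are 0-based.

v_2 = (-20, -8)

v_0 = (-2, -2).
v_1 = A·v_0 = (-8, 4).
v_2 = A·v_1 = (-20, -8).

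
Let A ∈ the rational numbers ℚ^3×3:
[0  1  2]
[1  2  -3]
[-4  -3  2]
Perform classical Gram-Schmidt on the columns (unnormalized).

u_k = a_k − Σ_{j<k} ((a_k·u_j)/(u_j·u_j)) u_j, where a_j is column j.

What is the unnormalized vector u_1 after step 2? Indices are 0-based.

u_1 = (1, 20/17, 5/17)

Step 1: u_0 = a_0 = (0, 1, -4).
Step 2: u_1 = a_1 − (14/17)·u_0 = (1, 20/17, 5/17).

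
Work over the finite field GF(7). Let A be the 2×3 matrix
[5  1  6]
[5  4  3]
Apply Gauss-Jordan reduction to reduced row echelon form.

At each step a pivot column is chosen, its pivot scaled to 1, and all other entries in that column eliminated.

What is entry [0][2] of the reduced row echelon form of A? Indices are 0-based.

M[0][2] = 0

pivot(0,0)=5: scale R0 → (1, 3, 4)
  clear (1,0): R1 −= (5)R0 → (0, 3, 4)
pivot(1,1)=3: scale R1 → (0, 1, 6)
  clear (0,1): R0 −= (3)R1 → (1, 0, 0)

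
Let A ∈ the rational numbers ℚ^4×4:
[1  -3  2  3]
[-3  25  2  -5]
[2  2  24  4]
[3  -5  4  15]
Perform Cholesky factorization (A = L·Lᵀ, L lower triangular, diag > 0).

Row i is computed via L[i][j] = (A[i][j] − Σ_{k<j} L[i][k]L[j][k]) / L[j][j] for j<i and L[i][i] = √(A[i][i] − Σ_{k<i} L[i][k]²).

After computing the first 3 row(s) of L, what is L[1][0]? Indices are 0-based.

L[1][0] = -3

Step 1: L[0][0] = √(1) = 1.
  L[1][0] = (-3) / L[0][0] = -3.
Step 2: L[1][1] = √(16) = 4.
  L[2][0] = (2) / L[0][0] = 2.
  L[2][1] = (8) / L[1][1] = 2.
Step 3: L[2][2] = √(16) = 4.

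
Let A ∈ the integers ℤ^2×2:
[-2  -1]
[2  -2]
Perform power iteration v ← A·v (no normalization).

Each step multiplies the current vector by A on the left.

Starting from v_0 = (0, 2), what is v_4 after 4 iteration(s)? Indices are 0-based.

v_4 = (32, -56)

v_0 = (0, 2).
v_1 = A·v_0 = (-2, -4).
v_2 = A·v_1 = (8, 4).
v_3 = A·v_2 = (-20, 8).
v_4 = A·v_3 = (32, -56).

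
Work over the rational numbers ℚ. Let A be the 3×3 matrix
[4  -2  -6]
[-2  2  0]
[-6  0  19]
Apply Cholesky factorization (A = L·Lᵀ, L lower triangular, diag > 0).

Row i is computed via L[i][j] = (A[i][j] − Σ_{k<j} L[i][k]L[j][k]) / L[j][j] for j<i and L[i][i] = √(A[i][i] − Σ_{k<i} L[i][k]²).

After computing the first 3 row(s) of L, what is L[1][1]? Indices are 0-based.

L[1][1] = 1

Step 1: L[0][0] = √(4) = 2.
  L[1][0] = (-2) / L[0][0] = -1.
Step 2: L[1][1] = √(1) = 1.
  L[2][0] = (-6) / L[0][0] = -3.
  L[2][1] = (-3) / L[1][1] = -3.
Step 3: L[2][2] = √(1) = 1.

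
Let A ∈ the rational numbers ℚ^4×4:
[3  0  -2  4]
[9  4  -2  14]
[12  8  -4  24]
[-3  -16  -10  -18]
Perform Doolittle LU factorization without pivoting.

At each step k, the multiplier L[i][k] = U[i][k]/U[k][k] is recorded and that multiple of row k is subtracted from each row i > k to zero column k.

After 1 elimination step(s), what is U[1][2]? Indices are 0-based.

U[1][2] = 4

Step 1: pivot at (0,0) is 3.
  row1 ← row1 − (3)·row0  ⇒  L[1][0]=3, U row1=(0, 4, 4, 2)
  row2 ← row2 − (4)·row0  ⇒  L[2][0]=4, U row2=(0, 8, 4, 8)
  row3 ← row3 − (-1)·row0  ⇒  L[3][0]=-1, U row3=(0, -16, -12, -14)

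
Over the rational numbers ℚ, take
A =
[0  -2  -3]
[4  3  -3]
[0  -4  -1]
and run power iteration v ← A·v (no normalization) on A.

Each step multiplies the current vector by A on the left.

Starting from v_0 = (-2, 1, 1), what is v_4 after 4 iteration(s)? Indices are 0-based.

v_4 = (-89, -671, 217)

v_0 = (-2, 1, 1).
v_1 = A·v_0 = (-5, -8, -5).
v_2 = A·v_1 = (31, -29, 37).
v_3 = A·v_2 = (-53, -74, 79).
v_4 = A·v_3 = (-89, -671, 217).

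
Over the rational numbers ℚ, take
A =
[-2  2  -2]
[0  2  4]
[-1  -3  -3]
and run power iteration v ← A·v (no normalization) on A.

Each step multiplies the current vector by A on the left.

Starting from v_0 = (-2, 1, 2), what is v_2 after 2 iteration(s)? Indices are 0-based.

v_2 = (30, -8, -11)

v_0 = (-2, 1, 2).
v_1 = A·v_0 = (2, 10, -7).
v_2 = A·v_1 = (30, -8, -11).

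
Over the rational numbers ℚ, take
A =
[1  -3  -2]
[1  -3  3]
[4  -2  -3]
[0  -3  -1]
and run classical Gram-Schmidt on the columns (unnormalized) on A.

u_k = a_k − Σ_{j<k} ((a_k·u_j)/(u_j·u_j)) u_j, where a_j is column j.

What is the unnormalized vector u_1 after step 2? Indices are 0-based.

u_1 = (-20/9, -20/9, 10/9, -3)

Step 1: u_0 = a_0 = (1, 1, 4, 0).
Step 2: u_1 = a_1 − (-7/9)·u_0 = (-20/9, -20/9, 10/9, -3).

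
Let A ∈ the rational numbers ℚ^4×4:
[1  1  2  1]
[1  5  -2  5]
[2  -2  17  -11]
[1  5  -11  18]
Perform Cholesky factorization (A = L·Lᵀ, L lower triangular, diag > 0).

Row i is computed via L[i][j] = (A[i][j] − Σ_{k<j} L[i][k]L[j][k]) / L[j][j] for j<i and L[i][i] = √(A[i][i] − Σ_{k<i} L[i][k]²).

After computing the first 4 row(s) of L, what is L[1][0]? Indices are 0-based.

L[1][0] = 1

Step 1: L[0][0] = √(1) = 1.
  L[1][0] = (1) / L[0][0] = 1.
Step 2: L[1][1] = √(4) = 2.
  L[2][0] = (2) / L[0][0] = 2.
  L[2][1] = (-4) / L[1][1] = -2.
Step 3: L[2][2] = √(9) = 3.
  L[3][0] = (1) / L[0][0] = 1.
  L[3][1] = (4) / L[1][1] = 2.
  L[3][2] = (-9) / L[2][2] = -3.
Step 4: L[3][3] = √(4) = 2.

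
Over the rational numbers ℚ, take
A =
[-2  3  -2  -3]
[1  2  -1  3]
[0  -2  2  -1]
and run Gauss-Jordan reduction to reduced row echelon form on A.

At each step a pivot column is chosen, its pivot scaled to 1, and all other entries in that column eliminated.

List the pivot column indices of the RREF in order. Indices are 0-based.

pivot(0,0)=-2: scale R0 → (1, -3/2, 1, 3/2)
  clear (1,0): R1 −= (1)R0 → (0, 7/2, -2, 3/2)
pivot(1,1)=7/2: scale R1 → (0, 1, -4/7, 3/7)
  clear (0,1): R0 −= (-3/2)R1 → (1, 0, 1/7, 15/7)
  clear (2,1): R2 −= (-2)R1 → (0, 0, 6/7, -1/7)
pivot(2,2)=6/7: scale R2 → (0, 0, 1, -1/6)
  clear (0,2): R0 −= (1/7)R2 → (1, 0, 0, 13/6)
  clear (1,2): R1 −= (-4/7)R2 → (0, 1, 0, 1/3)

pivot columns: 0, 1, 2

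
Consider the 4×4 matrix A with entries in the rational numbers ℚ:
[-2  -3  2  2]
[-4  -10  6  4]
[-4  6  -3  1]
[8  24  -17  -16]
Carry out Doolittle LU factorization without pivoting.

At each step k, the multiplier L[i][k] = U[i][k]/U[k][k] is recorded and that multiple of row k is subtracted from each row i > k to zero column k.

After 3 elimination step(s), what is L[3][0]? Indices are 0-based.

L[3][0] = -4

[col 0] pivot -2
  R1 -= 2*R0 → (0, -4, 2, 0)  (L[1][0] := 2)
  R2 -= 2*R0 → (0, 12, -7, -3)  (L[2][0] := 2)
  R3 -= -4*R0 → (0, 12, -9, -8)  (L[3][0] := -4)
[col 1] pivot -4
  R2 -= -3*R1 → (0, 0, -1, -3)  (L[2][1] := -3)
  R3 -= -3*R1 → (0, 0, -3, -8)  (L[3][1] := -3)
[col 2] pivot -1
  R3 -= 3*R2 → (0, 0, 0, 1)  (L[3][2] := 3)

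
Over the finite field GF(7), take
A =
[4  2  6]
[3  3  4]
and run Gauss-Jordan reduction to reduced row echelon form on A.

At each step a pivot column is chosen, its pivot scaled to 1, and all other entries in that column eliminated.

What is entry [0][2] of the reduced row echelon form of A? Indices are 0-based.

pivot(0,0)=4: scale R0 → (1, 4, 5)
  clear (1,0): R1 −= (3)R0 → (0, 5, 3)
pivot(1,1)=5: scale R1 → (0, 1, 2)
  clear (0,1): R0 −= (4)R1 → (1, 0, 4)

M[0][2] = 4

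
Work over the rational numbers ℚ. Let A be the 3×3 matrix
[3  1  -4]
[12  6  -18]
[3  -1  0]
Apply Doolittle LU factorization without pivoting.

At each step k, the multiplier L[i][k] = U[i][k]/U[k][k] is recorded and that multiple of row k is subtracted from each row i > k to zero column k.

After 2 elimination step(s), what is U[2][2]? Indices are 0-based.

Step 1: pivot at (0,0) is 3.
  row1 ← row1 − (4)·row0  ⇒  L[1][0]=4, U row1=(0, 2, -2)
  row2 ← row2 − (1)·row0  ⇒  L[2][0]=1, U row2=(0, -2, 4)
Step 2: pivot at (1,1) is 2.
  row2 ← row2 − (-1)·row1  ⇒  L[2][1]=-1, U row2=(0, 0, 2)

U[2][2] = 2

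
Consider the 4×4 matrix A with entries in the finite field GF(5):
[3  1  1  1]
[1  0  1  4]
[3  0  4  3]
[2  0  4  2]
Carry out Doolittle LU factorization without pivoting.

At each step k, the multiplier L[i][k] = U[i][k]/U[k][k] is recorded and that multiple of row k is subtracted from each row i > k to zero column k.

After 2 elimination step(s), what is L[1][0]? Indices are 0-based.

L[1][0] = 2

Step 1: pivot at (0,0) is 3.
  row1 ← row1 − (2)·row0  ⇒  L[1][0]=2, U row1=(0, 3, 4, 2)
  row2 ← row2 − (1)·row0  ⇒  L[2][0]=1, U row2=(0, 4, 3, 2)
  row3 ← row3 − (4)·row0  ⇒  L[3][0]=4, U row3=(0, 1, 0, 3)
Step 2: pivot at (1,1) is 3.
  row2 ← row2 − (3)·row1  ⇒  L[2][1]=3, U row2=(0, 0, 1, 1)
  row3 ← row3 − (2)·row1  ⇒  L[3][1]=2, U row3=(0, 0, 2, 4)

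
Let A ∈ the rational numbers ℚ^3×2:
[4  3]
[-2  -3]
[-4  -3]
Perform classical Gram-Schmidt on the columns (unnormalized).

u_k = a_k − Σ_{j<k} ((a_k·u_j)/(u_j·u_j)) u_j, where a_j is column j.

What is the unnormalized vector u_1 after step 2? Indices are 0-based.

u_1 = (-1/3, -4/3, 1/3)

Step 1: u_0 = a_0 = (4, -2, -4).
Step 2: u_1 = a_1 − (5/6)·u_0 = (-1/3, -4/3, 1/3).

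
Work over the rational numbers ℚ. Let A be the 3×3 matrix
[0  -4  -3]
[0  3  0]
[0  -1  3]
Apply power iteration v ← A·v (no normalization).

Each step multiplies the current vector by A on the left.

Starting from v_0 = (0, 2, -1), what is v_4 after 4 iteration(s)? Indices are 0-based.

v_4 = (27, 162, -297)

v_0 = (0, 2, -1).
v_1 = A·v_0 = (-5, 6, -5).
v_2 = A·v_1 = (-9, 18, -21).
v_3 = A·v_2 = (-9, 54, -81).
v_4 = A·v_3 = (27, 162, -297).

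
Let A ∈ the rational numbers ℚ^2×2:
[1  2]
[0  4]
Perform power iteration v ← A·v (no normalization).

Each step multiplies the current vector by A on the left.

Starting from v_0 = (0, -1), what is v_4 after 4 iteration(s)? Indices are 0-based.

v_4 = (-170, -256)

v_0 = (0, -1).
v_1 = A·v_0 = (-2, -4).
v_2 = A·v_1 = (-10, -16).
v_3 = A·v_2 = (-42, -64).
v_4 = A·v_3 = (-170, -256).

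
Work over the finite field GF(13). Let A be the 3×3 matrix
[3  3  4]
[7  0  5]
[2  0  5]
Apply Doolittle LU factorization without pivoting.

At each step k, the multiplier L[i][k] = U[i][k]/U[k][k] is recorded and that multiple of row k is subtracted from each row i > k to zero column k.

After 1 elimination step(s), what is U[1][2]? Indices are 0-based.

Step 1: pivot at (0,0) is 3.
  row1 ← row1 − (11)·row0  ⇒  L[1][0]=11, U row1=(0, 6, 0)
  row2 ← row2 − (5)·row0  ⇒  L[2][0]=5, U row2=(0, 11, 11)

U[1][2] = 0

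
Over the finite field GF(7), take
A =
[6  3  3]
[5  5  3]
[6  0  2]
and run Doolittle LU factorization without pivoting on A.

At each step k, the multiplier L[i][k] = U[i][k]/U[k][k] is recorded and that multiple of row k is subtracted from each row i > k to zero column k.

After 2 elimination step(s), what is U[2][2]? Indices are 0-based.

k=0: U[0][0]=6
  eliminate (1,0): mult=2, new row 1: (0, 6, 4); set L[1][0]=2
  eliminate (2,0): mult=1, new row 2: (0, 4, 6); set L[2][0]=1
k=1: U[1][1]=6
  eliminate (2,1): mult=3, new row 2: (0, 0, 1); set L[2][1]=3

U[2][2] = 1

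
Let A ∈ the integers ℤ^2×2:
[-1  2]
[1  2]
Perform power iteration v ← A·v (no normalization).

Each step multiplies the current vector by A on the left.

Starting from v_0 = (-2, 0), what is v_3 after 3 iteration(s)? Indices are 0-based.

v_3 = (2, -10)

v_0 = (-2, 0).
v_1 = A·v_0 = (2, -2).
v_2 = A·v_1 = (-6, -2).
v_3 = A·v_2 = (2, -10).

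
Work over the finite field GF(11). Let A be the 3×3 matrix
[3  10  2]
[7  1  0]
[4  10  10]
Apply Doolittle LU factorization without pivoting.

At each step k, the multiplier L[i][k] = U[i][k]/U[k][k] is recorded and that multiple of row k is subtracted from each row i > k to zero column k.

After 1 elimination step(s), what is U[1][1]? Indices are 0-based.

U[1][1] = 7

[col 0] pivot 3
  R1 -= 6*R0 → (0, 7, 10)  (L[1][0] := 6)
  R2 -= 5*R0 → (0, 4, 0)  (L[2][0] := 5)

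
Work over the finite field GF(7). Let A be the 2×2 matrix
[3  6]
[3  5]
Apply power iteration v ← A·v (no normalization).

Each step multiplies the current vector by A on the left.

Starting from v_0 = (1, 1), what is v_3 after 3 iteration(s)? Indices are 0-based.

v_0 = (1, 1).
v_1 = A·v_0 = (2, 1).
v_2 = A·v_1 = (5, 4).
v_3 = A·v_2 = (4, 0).

v_3 = (4, 0)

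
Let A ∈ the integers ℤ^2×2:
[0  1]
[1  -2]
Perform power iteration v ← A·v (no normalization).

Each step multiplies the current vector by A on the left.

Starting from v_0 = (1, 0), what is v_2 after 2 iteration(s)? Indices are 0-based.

v_2 = (1, -2)

v_0 = (1, 0).
v_1 = A·v_0 = (0, 1).
v_2 = A·v_1 = (1, -2).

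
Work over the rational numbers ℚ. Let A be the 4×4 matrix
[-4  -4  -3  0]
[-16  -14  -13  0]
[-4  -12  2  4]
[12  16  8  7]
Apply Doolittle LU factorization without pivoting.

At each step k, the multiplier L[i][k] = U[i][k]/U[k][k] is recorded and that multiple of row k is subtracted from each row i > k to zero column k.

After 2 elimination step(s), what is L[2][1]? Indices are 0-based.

L[2][1] = -4

[col 0] pivot -4
  R1 -= 4*R0 → (0, 2, -1, 0)  (L[1][0] := 4)
  R2 -= 1*R0 → (0, -8, 5, 4)  (L[2][0] := 1)
  R3 -= -3*R0 → (0, 4, -1, 7)  (L[3][0] := -3)
[col 1] pivot 2
  R2 -= -4*R1 → (0, 0, 1, 4)  (L[2][1] := -4)
  R3 -= 2*R1 → (0, 0, 1, 7)  (L[3][1] := 2)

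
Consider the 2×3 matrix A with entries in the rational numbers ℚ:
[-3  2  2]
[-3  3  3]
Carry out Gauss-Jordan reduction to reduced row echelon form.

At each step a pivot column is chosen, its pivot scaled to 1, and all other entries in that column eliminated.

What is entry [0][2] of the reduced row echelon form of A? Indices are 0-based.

step 1: normalize row 0 (÷-3) = (1, -2/3, -2/3)
  row 1: subtract -3×row0 = (0, 1, 1)
step 2: normalize row 1 (÷1) = (0, 1, 1)
  row 0: subtract -2/3×row1 = (1, 0, 0)

M[0][2] = 0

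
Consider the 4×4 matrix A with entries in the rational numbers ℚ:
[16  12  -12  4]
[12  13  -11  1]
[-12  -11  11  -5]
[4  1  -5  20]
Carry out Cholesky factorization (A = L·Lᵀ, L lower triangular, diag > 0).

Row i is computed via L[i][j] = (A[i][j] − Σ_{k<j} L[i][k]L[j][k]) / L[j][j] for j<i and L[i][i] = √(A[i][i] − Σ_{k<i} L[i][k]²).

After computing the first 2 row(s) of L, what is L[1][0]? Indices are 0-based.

Step 1: L[0][0] = √(16) = 4.
  L[1][0] = (12) / L[0][0] = 3.
Step 2: L[1][1] = √(4) = 2.

L[1][0] = 3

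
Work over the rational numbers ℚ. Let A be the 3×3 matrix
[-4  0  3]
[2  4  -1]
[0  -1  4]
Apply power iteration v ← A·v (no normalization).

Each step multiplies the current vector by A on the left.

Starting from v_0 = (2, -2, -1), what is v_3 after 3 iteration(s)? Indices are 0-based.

v_3 = (-167, -47, 12)

v_0 = (2, -2, -1).
v_1 = A·v_0 = (-11, -3, -2).
v_2 = A·v_1 = (38, -32, -5).
v_3 = A·v_2 = (-167, -47, 12).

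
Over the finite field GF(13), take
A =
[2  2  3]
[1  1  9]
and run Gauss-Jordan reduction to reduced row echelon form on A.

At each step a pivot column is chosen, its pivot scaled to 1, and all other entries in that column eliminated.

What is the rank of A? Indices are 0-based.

rank = 2

step 1: normalize row 0 (÷2) = (1, 1, 8)
  row 1: subtract 1×row0 = (0, 0, 1)
skip col 1 (zero from row 1)
step 2: normalize row 1 (÷1) = (0, 0, 1)
  row 0: subtract 8×row1 = (1, 1, 0)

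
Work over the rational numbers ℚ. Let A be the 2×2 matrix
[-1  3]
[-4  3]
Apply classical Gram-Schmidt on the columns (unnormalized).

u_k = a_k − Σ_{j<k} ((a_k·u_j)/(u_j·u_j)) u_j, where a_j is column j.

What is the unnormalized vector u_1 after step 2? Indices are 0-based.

Step 1: u_0 = a_0 = (-1, -4).
Step 2: u_1 = a_1 − (-15/17)·u_0 = (36/17, -9/17).

u_1 = (36/17, -9/17)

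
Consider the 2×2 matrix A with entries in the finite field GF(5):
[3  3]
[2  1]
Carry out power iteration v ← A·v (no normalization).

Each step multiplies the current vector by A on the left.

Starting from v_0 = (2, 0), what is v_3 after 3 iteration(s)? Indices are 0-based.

v_3 = (3, 1)

v_0 = (2, 0).
v_1 = A·v_0 = (1, 4).
v_2 = A·v_1 = (0, 1).
v_3 = A·v_2 = (3, 1).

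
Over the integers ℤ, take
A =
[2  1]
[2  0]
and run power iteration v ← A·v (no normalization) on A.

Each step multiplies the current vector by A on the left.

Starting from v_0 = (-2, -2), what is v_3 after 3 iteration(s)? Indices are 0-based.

v_3 = (-44, -32)

v_0 = (-2, -2).
v_1 = A·v_0 = (-6, -4).
v_2 = A·v_1 = (-16, -12).
v_3 = A·v_2 = (-44, -32).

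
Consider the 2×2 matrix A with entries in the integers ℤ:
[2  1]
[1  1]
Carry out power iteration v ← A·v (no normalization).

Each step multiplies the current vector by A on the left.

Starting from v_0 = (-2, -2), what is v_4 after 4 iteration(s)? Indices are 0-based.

v_0 = (-2, -2).
v_1 = A·v_0 = (-6, -4).
v_2 = A·v_1 = (-16, -10).
v_3 = A·v_2 = (-42, -26).
v_4 = A·v_3 = (-110, -68).

v_4 = (-110, -68)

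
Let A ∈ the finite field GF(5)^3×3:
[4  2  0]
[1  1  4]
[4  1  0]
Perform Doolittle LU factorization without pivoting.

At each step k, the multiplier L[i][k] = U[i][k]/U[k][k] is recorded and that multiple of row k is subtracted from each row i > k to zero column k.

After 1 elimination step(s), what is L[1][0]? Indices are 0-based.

L[1][0] = 4

k=0: U[0][0]=4
  eliminate (1,0): mult=4, new row 1: (0, 3, 4); set L[1][0]=4
  eliminate (2,0): mult=1, new row 2: (0, 4, 0); set L[2][0]=1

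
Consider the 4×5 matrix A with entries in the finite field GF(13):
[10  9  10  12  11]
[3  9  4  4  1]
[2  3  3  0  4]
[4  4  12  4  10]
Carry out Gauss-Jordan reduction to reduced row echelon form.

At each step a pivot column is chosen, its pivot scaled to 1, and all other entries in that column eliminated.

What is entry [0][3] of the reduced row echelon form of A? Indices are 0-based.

step 1: normalize row 0 (÷10) = (1, 10, 1, 9, 5)
  row 1: subtract 3×row0 = (0, 5, 1, 3, 12)
  row 2: subtract 2×row0 = (0, 9, 1, 8, 7)
  row 3: subtract 4×row0 = (0, 3, 8, 7, 3)
step 2: normalize row 1 (÷5) = (0, 1, 8, 11, 5)
  row 0: subtract 10×row1 = (1, 0, 12, 3, 7)
  row 2: subtract 9×row1 = (0, 0, 7, 0, 1)
  row 3: subtract 3×row1 = (0, 0, 10, 0, 1)
step 3: normalize row 2 (÷7) = (0, 0, 1, 0, 2)
  row 0: subtract 12×row2 = (1, 0, 0, 3, 9)
  row 1: subtract 8×row2 = (0, 1, 0, 11, 2)
  row 3: subtract 10×row2 = (0, 0, 0, 0, 7)
skip col 3 (zero from row 3)
step 4: normalize row 3 (÷7) = (0, 0, 0, 0, 1)
  row 0: subtract 9×row3 = (1, 0, 0, 3, 0)
  row 1: subtract 2×row3 = (0, 1, 0, 11, 0)
  row 2: subtract 2×row3 = (0, 0, 1, 0, 0)

M[0][3] = 3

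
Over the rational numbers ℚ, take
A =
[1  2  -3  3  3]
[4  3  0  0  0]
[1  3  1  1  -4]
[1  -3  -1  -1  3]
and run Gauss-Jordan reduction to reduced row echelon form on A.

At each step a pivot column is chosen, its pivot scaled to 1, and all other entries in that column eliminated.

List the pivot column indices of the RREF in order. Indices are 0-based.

pivot columns: 0, 1, 2, 3

[1] R0 /= 1  ⇒  (1, 2, -3, 3, 3)
     R1 -= 4·R0  ⇒  (0, -5, 12, -12, -12)
     R2 -= 1·R0  ⇒  (0, 1, 4, -2, -7)
     R3 -= 1·R0  ⇒  (0, -5, 2, -4, 0)
[2] R1 /= -5  ⇒  (0, 1, -12/5, 12/5, 12/5)
     R0 -= 2·R1  ⇒  (1, 0, 9/5, -9/5, -9/5)
     R2 -= 1·R1  ⇒  (0, 0, 32/5, -22/5, -47/5)
     R3 -= -5·R1  ⇒  (0, 0, -10, 8, 12)
[3] R2 /= 32/5  ⇒  (0, 0, 1, -11/16, -47/32)
     R0 -= 9/5·R2  ⇒  (1, 0, 0, -9/16, 27/32)
     R1 -= -12/5·R2  ⇒  (0, 1, 0, 3/4, -9/8)
     R3 -= -10·R2  ⇒  (0, 0, 0, 9/8, -43/16)
[4] R3 /= 9/8  ⇒  (0, 0, 0, 1, -43/18)
     R0 -= -9/16·R3  ⇒  (1, 0, 0, 0, -1/2)
     R1 -= 3/4·R3  ⇒  (0, 1, 0, 0, 2/3)
     R2 -= -11/16·R3  ⇒  (0, 0, 1, 0, -28/9)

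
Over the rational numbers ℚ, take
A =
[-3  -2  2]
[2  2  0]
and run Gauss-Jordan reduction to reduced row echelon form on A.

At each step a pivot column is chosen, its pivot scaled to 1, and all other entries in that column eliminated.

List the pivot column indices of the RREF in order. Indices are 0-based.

[1] R0 /= -3  ⇒  (1, 2/3, -2/3)
     R1 -= 2·R0  ⇒  (0, 2/3, 4/3)
[2] R1 /= 2/3  ⇒  (0, 1, 2)
     R0 -= 2/3·R1  ⇒  (1, 0, -2)

pivot columns: 0, 1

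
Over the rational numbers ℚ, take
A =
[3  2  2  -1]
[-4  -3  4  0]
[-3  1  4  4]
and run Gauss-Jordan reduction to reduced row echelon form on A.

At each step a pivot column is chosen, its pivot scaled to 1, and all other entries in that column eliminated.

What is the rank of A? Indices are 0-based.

step 1: normalize row 0 (÷3) = (1, 2/3, 2/3, -1/3)
  row 1: subtract -4×row0 = (0, -1/3, 20/3, -4/3)
  row 2: subtract -3×row0 = (0, 3, 6, 3)
step 2: normalize row 1 (÷-1/3) = (0, 1, -20, 4)
  row 0: subtract 2/3×row1 = (1, 0, 14, -3)
  row 2: subtract 3×row1 = (0, 0, 66, -9)
step 3: normalize row 2 (÷66) = (0, 0, 1, -3/22)
  row 0: subtract 14×row2 = (1, 0, 0, -12/11)
  row 1: subtract -20×row2 = (0, 1, 0, 14/11)

rank = 3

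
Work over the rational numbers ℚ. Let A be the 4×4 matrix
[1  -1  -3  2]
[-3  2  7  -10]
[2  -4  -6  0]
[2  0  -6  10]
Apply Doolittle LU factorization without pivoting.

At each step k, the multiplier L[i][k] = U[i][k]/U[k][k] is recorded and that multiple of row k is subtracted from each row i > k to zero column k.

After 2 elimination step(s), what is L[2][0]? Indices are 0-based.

L[2][0] = 2

Step 1: pivot at (0,0) is 1.
  row1 ← row1 − (-3)·row0  ⇒  L[1][0]=-3, U row1=(0, -1, -2, -4)
  row2 ← row2 − (2)·row0  ⇒  L[2][0]=2, U row2=(0, -2, 0, -4)
  row3 ← row3 − (2)·row0  ⇒  L[3][0]=2, U row3=(0, 2, 0, 6)
Step 2: pivot at (1,1) is -1.
  row2 ← row2 − (2)·row1  ⇒  L[2][1]=2, U row2=(0, 0, 4, 4)
  row3 ← row3 − (-2)·row1  ⇒  L[3][1]=-2, U row3=(0, 0, -4, -2)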